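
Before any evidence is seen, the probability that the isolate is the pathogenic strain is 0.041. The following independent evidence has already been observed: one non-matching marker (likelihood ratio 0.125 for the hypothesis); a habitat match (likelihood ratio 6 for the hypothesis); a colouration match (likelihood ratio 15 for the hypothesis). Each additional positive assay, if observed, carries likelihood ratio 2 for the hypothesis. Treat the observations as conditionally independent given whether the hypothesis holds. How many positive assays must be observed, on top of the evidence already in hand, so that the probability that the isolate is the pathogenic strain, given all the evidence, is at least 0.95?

6

Prior odds = 0.041/0.959 = 41/959.
Combined Bayes factor of the evidence already in hand = 0.125 × 6 × 15 = 11.25.
Odds after that evidence = (41/959) × 11.25 = 1845/3836.
Target odds = 0.95/0.05 = 19.
Need 2ⁿ ≥ 19 ÷ (1845/3836) = 72884/1845.
2⁵ = 32 falls short of 72884/1845 but 2⁶ = 64 reaches it, so n = 6.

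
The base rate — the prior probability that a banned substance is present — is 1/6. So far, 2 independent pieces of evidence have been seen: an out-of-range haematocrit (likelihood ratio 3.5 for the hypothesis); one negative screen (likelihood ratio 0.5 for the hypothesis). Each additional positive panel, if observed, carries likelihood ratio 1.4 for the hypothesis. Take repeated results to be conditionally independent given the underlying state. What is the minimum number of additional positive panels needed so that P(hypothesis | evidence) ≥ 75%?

Prior odds = (1/6)/(5/6) = 0.2.
Combined Bayes factor of the evidence already in hand = 3.5 × 0.5 = 1.75.
Odds after that evidence = 0.2 × 1.75 = 0.35.
Target odds = 0.75/0.25 = 3.
Need 1.4ⁿ ≥ 3 ÷ 0.35 = 60/7.
1.4⁶ = 117649/15625 falls short of 60/7 but 1.4⁷ = 823543/78125 reaches it, so n = 7.

7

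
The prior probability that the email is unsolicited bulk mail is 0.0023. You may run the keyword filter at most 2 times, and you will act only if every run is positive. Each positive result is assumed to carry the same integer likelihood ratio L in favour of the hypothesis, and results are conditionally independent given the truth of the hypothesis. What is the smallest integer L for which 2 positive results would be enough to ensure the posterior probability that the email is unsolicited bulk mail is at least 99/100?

Prior odds = 0.0023/0.9977 = 23/9977.
Target odds = 0.99/0.01 = 99.
Need L² ≥ 99 ÷ (23/9977) = 987723/23.
207² = 42849 < 987723/23 ≤ 43264 = 208², so L = 208.

208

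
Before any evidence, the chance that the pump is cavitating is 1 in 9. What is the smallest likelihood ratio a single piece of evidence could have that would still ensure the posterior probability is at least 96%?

Prior odds = (1/9)/(8/9) = 0.125.
Target odds = 0.96/0.04 = 24.
Required Bayes factor = 24 ÷ 0.125 = 192.

192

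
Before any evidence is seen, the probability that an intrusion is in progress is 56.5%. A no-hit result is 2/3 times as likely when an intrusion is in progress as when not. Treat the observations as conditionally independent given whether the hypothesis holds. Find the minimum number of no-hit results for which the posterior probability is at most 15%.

Prior odds = 0.565/0.435 = 113/87.
Likelihood ratio per no-hit result = 2/3.
Target posterior odds = 0.15/0.85 = 3/17.
Need (113/87) × (2/3)ⁿ ≤ 3/17, i.e. (2/3)ⁿ ≤ 261/1921.
(2/3)⁴ = 16/81 is still above 261/1921 but (2/3)⁵ = 32/243 is at or below it, so n = 5.

5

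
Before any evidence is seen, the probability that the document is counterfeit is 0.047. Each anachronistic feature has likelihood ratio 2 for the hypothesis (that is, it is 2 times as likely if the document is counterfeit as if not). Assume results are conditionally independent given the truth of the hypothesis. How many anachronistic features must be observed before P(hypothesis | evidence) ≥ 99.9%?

15

Prior odds: 0.047 ÷ 0.953 = 47/953.
Likelihood ratio per anachronistic feature = 2.
Target posterior odds = 0.999/0.001 = 999.
Require 2ⁿ ≥ 999 ÷ (47/953) = 952047/47.
2¹⁴ = 16384 falls short of 952047/47 but 2¹⁵ = 32768 reaches it, so n = 15.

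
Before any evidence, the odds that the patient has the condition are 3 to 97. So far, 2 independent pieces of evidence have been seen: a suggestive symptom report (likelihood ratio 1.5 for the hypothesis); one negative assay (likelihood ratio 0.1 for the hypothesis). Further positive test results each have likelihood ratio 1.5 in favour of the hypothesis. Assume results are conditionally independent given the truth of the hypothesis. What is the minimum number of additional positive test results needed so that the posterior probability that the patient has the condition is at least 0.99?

25

Prior odds = 3/97.
Combined Bayes factor of the evidence already in hand = 1.5 × 0.1 = 0.15.
Odds after that evidence = (3/97) × 0.15 = 9/1940.
Target odds = 0.99/0.01 = 99.
Need 1.5ⁿ ≥ 99 ÷ (9/1940) = 21340.
1.5²⁴ ≈16834.1 falls short of 21340 but 1.5²⁵ ≈25251.2 reaches it, so n = 25.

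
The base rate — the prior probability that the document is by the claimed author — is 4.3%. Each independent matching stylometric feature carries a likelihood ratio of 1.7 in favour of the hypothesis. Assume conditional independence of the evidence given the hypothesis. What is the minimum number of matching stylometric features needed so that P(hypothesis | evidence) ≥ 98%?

14

Prior odds: 0.043 ÷ 0.957 = 43/957.
Likelihood ratio per matching stylometric feature = 1.7.
Target odds: 0.98 ÷ 0.02 = 49.
Need (43/957) × 1.7ⁿ ≥ 49, i.e. 1.7ⁿ ≥ 46893/43.
1.7¹³ ≈990.458 falls short of 46893/43 but 1.7¹⁴ ≈1683.78 reaches it, so n = 14.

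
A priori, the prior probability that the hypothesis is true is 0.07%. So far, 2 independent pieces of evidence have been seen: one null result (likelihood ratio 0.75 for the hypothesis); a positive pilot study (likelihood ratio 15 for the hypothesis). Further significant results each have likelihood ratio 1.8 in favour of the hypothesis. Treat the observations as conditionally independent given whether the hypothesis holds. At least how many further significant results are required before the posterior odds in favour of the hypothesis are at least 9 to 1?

12

Prior odds = 0.0007/0.9993 = 7/9993.
Combined Bayes factor of the evidence already in hand = 0.75 × 15 = 11.25.
Odds after that evidence = (7/9993) × 11.25 = 105/13324.
Target odds = 9.
Need 1.8ⁿ ≥ 9 ÷ (105/13324) = 39972/35.
1.8¹¹ ≈642.684 falls short of 39972/35 but 1.8¹² ≈1156.83 reaches it, so n = 12.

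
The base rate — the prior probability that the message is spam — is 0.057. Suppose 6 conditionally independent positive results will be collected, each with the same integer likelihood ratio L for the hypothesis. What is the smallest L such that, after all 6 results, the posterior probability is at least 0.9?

Prior odds = 0.057/0.943 = 57/943.
Target odds = 0.9/0.1 = 9.
Need L⁶ ≥ 9 ÷ (57/943) = 2829/19.
2⁶ = 64 < 2829/19 ≤ 729 = 3⁶, so L = 3.

3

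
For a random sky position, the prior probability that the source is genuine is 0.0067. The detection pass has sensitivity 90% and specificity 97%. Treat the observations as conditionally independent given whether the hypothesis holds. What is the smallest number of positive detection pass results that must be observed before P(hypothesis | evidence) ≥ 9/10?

Prior odds = 0.0067/0.9933 = 67/9933.
False-positive rate = 1 − 0.97 = 0.03; likelihood ratio of a positive = 0.9/0.03 = 30.
Target odds: 0.9 ÷ 0.1 = 9.
Need (67/9933) × 30ⁿ ≥ 9, i.e. 30ⁿ ≥ 89397/67.
30² = 900 falls short of 89397/67 but 30³ = 27000 reaches it, so n = 3.

3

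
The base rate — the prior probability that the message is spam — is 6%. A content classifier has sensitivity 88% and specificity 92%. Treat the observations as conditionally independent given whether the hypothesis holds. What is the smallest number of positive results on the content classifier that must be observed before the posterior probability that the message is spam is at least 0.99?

Prior odds = 0.06/0.94 = 3/47.
False-positive rate = 1 − 0.92 = 0.08; likelihood ratio of a positive = 0.88/0.08 = 11.
Target odds: 0.99 ÷ 0.01 = 99.
Require 11ⁿ ≥ 99 ÷ (3/47) = 1551.
11³ = 1331 falls short of 1551 but 11⁴ = 14641 reaches it, so n = 4.

4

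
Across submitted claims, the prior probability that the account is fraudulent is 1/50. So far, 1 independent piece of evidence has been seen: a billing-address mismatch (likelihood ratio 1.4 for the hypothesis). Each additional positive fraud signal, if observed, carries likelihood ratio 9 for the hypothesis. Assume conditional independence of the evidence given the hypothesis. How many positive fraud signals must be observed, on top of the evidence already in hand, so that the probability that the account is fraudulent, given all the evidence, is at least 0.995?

Prior odds = 0.02/0.98 = 1/49.
Bayes factor of the evidence already in hand = 1.4.
Odds after that evidence = (1/49) × 1.4 = 1/35.
Target odds = 0.995/0.005 = 199.
Need 9ⁿ ≥ 199 ÷ (1/35) = 6965.
9⁴ = 6561 falls short of 6965 but 9⁵ = 59049 reaches it, so n = 5.

5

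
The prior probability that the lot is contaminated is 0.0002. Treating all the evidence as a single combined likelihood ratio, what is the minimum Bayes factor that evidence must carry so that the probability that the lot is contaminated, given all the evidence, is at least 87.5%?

Prior odds = 0.0002/0.9998 = 1/4999.
Target odds = 0.875/0.125 = 7.
Required Bayes factor = 7 ÷ (1/4999) = 34993.

34993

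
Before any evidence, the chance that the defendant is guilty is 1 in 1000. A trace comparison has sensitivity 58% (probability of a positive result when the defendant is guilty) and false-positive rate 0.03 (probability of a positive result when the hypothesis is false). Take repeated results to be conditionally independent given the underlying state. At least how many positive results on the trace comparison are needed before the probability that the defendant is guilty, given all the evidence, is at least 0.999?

Prior odds = 0.001/0.999 = 1/999.
Likelihood ratio of a positive result = 0.58/0.03 = 58/3.
Target odds: 0.999 ÷ 0.001 = 999.
Require (58/3)ⁿ ≥ 999 ÷ (1/999) = 998001.
(58/3)⁴ = 11316496/81 falls short of 998001 but (58/3)⁵ = 656356768/243 reaches it, so n = 5.

5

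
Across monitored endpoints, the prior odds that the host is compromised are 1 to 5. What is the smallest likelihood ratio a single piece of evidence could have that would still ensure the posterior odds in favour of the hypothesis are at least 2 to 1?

10

Prior odds = 0.2.
Target odds = 2.
Required Bayes factor = 2 ÷ 0.2 = 10.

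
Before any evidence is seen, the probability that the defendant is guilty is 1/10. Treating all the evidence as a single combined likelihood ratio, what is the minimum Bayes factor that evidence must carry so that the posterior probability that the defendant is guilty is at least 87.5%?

Prior odds = 0.1/0.9 = 1/9.
Target odds = 0.875/0.125 = 7.
Required Bayes factor = 7 ÷ (1/9) = 63.

63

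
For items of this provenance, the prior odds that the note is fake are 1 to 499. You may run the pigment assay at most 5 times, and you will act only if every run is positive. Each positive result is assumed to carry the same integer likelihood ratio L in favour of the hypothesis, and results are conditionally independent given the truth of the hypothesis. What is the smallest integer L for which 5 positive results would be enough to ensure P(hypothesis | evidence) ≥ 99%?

Prior odds = 1/499.
Target odds = 0.99/0.01 = 99.
Need L⁵ ≥ 99 ÷ (1/499) = 49401.
8⁵ = 32768 < 49401 ≤ 59049 = 9⁵, so L = 9.

9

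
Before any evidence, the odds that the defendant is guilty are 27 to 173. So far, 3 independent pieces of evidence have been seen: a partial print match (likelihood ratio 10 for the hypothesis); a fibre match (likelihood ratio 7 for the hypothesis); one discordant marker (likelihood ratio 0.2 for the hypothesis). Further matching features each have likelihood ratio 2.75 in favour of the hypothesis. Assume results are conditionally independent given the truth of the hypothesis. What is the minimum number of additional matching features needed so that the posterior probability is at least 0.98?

Prior odds = 27/173.
Combined Bayes factor of the evidence already in hand = 10 × 7 × 0.2 = 14.
Odds after that evidence = (27/173) × 14 = 378/173.
Target odds = 0.98/0.02 = 49.
Need 2.75ⁿ ≥ 49 ÷ (378/173) = 1211/54.
2.75³ = 20.796875 falls short of 1211/54 but 2.75⁴ = 57.19140625 reaches it, so n = 4.

4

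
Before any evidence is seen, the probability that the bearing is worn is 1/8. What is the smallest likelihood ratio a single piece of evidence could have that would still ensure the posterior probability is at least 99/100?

Prior odds = 0.125/0.875 = 1/7.
Target odds = 0.99/0.01 = 99.
Required Bayes factor = 99 ÷ (1/7) = 693.

693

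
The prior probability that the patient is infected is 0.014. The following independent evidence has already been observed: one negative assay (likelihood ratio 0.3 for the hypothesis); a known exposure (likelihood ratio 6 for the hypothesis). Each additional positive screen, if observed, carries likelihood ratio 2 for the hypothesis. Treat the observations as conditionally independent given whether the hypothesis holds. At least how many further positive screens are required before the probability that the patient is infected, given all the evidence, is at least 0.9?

9

Prior odds = 0.014/0.986 = 7/493.
Combined Bayes factor of the evidence already in hand = 0.3 × 6 = 1.8.
Odds after that evidence = (7/493) × 1.8 = 63/2465.
Target odds = 0.9/0.1 = 9.
Need 2ⁿ ≥ 9 ÷ (63/2465) = 2465/7.
2⁸ = 256 falls short of 2465/7 but 2⁹ = 512 reaches it, so n = 9.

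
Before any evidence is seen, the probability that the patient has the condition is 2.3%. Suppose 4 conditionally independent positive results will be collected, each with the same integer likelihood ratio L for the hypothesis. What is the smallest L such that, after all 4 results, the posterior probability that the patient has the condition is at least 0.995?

10

Prior odds = 0.023/0.977 = 23/977.
Target odds = 0.995/0.005 = 199.
Need L⁴ ≥ 199 ÷ (23/977) = 194423/23.
9⁴ = 6561 < 194423/23 ≤ 10000 = 10⁴, so L = 10.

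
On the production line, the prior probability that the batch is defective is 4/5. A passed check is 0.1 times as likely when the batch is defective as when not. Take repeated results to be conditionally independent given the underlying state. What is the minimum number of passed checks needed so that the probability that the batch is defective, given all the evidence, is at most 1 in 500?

Prior odds: 0.8 ÷ 0.2 = 4.
Likelihood ratio per passed check = 0.1.
Target posterior odds = 0.002/0.998 = 1/499.
Need 4 × 0.1ⁿ ≤ 1/499, i.e. 0.1ⁿ ≤ 1/1996.
0.1³ = 0.001 is still above 1/1996 but 0.1⁴ = 0.0001 is at or below it, so n = 4.

4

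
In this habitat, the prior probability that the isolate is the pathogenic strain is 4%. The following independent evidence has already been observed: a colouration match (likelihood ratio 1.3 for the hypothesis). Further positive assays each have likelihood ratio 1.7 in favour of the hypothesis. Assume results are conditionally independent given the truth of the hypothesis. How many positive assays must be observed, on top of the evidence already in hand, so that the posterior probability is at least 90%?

Prior odds = 0.04/0.96 = 1/24.
Bayes factor of the evidence already in hand = 1.3.
Odds after that evidence = (1/24) × 1.3 = 13/240.
Target odds = 0.9/0.1 = 9.
Need 1.7ⁿ ≥ 9 ÷ (13/240) = 2160/13.
1.7⁹ ≈118.588 falls short of 2160/13 but 1.7¹⁰ ≈201.599 reaches it, so n = 10.

10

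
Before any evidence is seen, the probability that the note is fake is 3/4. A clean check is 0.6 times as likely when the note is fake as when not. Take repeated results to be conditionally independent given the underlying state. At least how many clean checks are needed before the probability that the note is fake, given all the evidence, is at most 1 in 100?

12

Prior odds: 0.75 ÷ 0.25 = 3.
Likelihood ratio per clean check = 0.6.
Target posterior odds = 0.01/0.99 = 1/99.
Require 0.6ⁿ ≤ 1/99 ÷ 3 = 1/297.
0.6¹¹ = 177147/48828125 is still above 1/297 but 0.6¹² = 531441/244140625 is at or below it, so n = 12.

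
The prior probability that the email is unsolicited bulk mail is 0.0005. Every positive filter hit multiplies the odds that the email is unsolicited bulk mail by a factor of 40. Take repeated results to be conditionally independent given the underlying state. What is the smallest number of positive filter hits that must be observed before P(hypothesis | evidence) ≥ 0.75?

Prior odds = 0.0005/0.9995 = 1/1999.
Likelihood ratio per positive filter hit = 40.
Target posterior odds = 0.75/0.25 = 3.
Need (1/1999) × 40ⁿ ≥ 3, i.e. 40ⁿ ≥ 5997.
40² = 1600 falls short of 5997 but 40³ = 64000 reaches it, so n = 3.

3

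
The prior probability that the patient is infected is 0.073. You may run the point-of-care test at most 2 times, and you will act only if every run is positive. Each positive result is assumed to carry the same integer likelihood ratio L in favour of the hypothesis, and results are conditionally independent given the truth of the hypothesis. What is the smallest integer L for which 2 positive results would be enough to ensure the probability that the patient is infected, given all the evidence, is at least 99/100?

36

Prior odds = 0.073/0.927 = 73/927.
Target odds = 0.99/0.01 = 99.
Need L² ≥ 99 ÷ (73/927) = 91773/73.
35² = 1225 < 91773/73 ≤ 1296 = 36², so L = 36.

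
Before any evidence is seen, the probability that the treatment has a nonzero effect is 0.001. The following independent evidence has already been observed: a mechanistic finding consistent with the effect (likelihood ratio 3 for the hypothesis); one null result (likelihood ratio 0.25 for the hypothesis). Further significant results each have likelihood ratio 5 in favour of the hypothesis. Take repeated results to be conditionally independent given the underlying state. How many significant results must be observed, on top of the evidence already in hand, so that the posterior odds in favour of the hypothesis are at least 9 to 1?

6

Prior odds = 0.001/0.999 = 1/999.
Combined Bayes factor of the evidence already in hand = 3 × 0.25 = 0.75.
Odds after that evidence = (1/999) × 0.75 = 1/1332.
Target odds = 9.
Need 5ⁿ ≥ 9 ÷ (1/1332) = 11988.
5⁵ = 3125 falls short of 11988 but 5⁶ = 15625 reaches it, so n = 6.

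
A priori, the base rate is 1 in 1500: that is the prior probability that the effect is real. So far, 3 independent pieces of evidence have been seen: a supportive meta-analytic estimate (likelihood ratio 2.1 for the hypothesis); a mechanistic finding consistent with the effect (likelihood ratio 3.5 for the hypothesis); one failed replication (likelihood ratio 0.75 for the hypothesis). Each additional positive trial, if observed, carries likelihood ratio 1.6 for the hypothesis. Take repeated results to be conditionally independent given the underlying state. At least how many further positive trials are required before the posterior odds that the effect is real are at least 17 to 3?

16

Prior odds = (1/1500)/(1499/1500) = 1/1499.
Combined Bayes factor of the evidence already in hand = 2.1 × 3.5 × 0.75 = 5.5125.
Odds after that evidence = (1/1499) × 5.5125 = 441/119920.
Target odds = 17/3.
Need 1.6ⁿ ≥ 17/3 ÷ (441/119920) = 2038640/1323.
1.6¹⁵ ≈1152.92 falls short of 2038640/1323 but 1.6¹⁶ ≈1844.67 reaches it, so n = 16.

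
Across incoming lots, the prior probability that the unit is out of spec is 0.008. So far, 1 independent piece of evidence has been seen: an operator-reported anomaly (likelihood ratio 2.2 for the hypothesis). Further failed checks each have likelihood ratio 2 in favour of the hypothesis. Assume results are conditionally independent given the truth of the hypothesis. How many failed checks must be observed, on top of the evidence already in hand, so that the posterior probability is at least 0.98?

Prior odds = 0.008/0.992 = 1/124.
Bayes factor of the evidence already in hand = 2.2.
Odds after that evidence = (1/124) × 2.2 = 11/620.
Target odds = 0.98/0.02 = 49.
Need 2ⁿ ≥ 49 ÷ (11/620) = 30380/11.
2¹¹ = 2048 falls short of 30380/11 but 2¹² = 4096 reaches it, so n = 12.

12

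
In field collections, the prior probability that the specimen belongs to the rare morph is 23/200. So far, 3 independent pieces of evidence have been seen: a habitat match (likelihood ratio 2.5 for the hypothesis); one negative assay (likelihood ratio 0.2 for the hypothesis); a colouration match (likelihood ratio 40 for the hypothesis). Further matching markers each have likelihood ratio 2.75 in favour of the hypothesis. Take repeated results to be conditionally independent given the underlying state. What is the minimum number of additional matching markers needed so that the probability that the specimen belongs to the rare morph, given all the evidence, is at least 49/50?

Prior odds = 0.115/0.885 = 23/177.
Combined Bayes factor of the evidence already in hand = 2.5 × 0.2 × 40 = 20.
Odds after that evidence = (23/177) × 20 = 460/177.
Target odds = 0.98/0.02 = 49.
Need 2.75ⁿ ≥ 49 ÷ (460/177) = 8673/460.
2.75² = 7.5625 falls short of 8673/460 but 2.75³ = 20.796875 reaches it, so n = 3.

3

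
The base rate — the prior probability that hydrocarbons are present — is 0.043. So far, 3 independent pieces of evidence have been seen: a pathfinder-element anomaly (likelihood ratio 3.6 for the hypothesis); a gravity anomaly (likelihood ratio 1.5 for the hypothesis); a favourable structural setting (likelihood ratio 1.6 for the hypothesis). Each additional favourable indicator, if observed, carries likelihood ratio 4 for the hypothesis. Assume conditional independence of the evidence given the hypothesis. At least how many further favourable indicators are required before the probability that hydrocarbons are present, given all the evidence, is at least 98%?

4

Prior odds = 0.043/0.957 = 43/957.
Combined Bayes factor of the evidence already in hand = 3.6 × 1.5 × 1.6 = 8.64.
Odds after that evidence = (43/957) × 8.64 = 3096/7975.
Target odds = 0.98/0.02 = 49.
Need 4ⁿ ≥ 49 ÷ (3096/7975) = 390775/3096.
4³ = 64 falls short of 390775/3096 but 4⁴ = 256 reaches it, so n = 4.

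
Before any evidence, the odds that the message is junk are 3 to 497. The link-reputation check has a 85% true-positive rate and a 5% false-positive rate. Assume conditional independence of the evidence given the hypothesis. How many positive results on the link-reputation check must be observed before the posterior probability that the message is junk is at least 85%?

3

Prior odds = 3/497.
Likelihood ratio of a positive result = 0.85/0.05 = 17.
Target odds: 0.85 ÷ 0.15 = 17/3.
Require 17ⁿ ≥ 17/3 ÷ (3/497) = 8449/9.
17² = 289 falls short of 8449/9 but 17³ = 4913 reaches it, so n = 3.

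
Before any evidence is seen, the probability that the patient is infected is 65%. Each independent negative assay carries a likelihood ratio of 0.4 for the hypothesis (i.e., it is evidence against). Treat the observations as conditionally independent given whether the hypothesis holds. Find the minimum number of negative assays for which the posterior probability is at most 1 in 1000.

9

Prior odds: 0.65 ÷ 0.35 = 13/7.
Likelihood ratio per negative assay = 0.4.
Target posterior odds = 0.001/0.999 = 1/999.
Require 0.4ⁿ ≤ 1/999 ÷ (13/7) = 7/12987.
0.4⁸ = 256/390625 is still above 7/12987 but 0.4⁹ = 512/1953125 is at or below it, so n = 9.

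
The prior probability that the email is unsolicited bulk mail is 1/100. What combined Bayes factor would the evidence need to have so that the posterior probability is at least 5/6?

Prior odds = 0.01/0.99 = 1/99.
Target odds = (5/6)/(1/6) = 5.
Required Bayes factor = 5 ÷ (1/99) = 495.

495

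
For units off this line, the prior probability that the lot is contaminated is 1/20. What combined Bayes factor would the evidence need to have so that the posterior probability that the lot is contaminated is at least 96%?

Prior odds = 0.05/0.95 = 1/19.
Target odds = 0.96/0.04 = 24.
Required Bayes factor = 24 ÷ (1/19) = 456.

456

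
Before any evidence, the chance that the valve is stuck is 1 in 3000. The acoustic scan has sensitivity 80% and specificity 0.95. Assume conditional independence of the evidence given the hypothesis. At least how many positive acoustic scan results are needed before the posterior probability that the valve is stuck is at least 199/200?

5

Prior odds = (1/3000)/(2999/3000) = 1/2999.
False-positive rate = 1 − 0.95 = 0.05; likelihood ratio of a positive = 0.8/0.05 = 16.
Target odds: 0.995 ÷ 0.005 = 199.
Require 16ⁿ ≥ 199 ÷ (1/2999) = 596801.
16⁴ = 65536 falls short of 596801 but 16⁵ = 1048576 reaches it, so n = 5.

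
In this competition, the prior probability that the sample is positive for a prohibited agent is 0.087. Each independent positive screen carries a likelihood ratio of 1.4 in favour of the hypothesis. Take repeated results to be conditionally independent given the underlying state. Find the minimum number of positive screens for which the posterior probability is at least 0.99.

21

Prior odds = 0.087/0.913 = 87/913.
Likelihood ratio per positive screen = 1.4.
Target odds: 0.99 ÷ 0.01 = 99.
Require 1.4ⁿ ≥ 99 ÷ (87/913) = 30129/29.
1.4²⁰ ≈836.683 falls short of 30129/29 but 1.4²¹ ≈1171.36 reaches it, so n = 21.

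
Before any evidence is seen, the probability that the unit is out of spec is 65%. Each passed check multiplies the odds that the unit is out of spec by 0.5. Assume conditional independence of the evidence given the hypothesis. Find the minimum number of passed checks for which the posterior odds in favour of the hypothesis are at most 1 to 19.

Prior odds = 0.65/0.35 = 13/7.
Likelihood ratio per passed check = 0.5.
Target odds = 1/19.
Require 0.5ⁿ ≤ 1/19 ÷ (13/7) = 7/247.
0.5⁵ = 0.03125 is still above 7/247 but 0.5⁶ = 0.015625 is at or below it, so n = 6.

6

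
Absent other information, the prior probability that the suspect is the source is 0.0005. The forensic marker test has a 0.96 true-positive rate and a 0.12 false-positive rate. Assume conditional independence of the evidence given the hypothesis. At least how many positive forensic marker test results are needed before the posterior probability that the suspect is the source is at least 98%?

6

Prior odds: 0.0005 ÷ 0.9995 = 1/1999.
Likelihood ratio of a positive result = 0.96/0.12 = 8.
Target posterior odds = 0.98/0.02 = 49.
Need (1/1999) × 8ⁿ ≥ 49, i.e. 8ⁿ ≥ 97951.
8⁵ = 32768 falls short of 97951 but 8⁶ = 262144 reaches it, so n = 6.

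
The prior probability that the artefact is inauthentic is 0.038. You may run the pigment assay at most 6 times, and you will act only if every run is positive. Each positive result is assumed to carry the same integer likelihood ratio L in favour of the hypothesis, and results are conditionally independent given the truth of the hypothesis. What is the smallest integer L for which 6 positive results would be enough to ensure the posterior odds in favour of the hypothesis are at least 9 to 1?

3

Prior odds = 0.038/0.962 = 19/481.
Target odds = 9.
Need L⁶ ≥ 9 ÷ (19/481) = 4329/19.
2⁶ = 64 < 4329/19 ≤ 729 = 3⁶, so L = 3.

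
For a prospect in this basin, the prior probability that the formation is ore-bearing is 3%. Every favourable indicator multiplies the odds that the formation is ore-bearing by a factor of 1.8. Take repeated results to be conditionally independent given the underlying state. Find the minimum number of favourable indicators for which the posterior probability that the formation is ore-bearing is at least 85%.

9

Prior odds: 0.03 ÷ 0.97 = 3/97.
Likelihood ratio per favourable indicator = 1.8.
Target posterior odds = 0.85/0.15 = 17/3.
Require 1.8ⁿ ≥ 17/3 ÷ (3/97) = 1649/9.
1.8⁸ = 43046721/390625 falls short of 1649/9 but 1.8⁹ = 387420489/1953125 reaches it, so n = 9.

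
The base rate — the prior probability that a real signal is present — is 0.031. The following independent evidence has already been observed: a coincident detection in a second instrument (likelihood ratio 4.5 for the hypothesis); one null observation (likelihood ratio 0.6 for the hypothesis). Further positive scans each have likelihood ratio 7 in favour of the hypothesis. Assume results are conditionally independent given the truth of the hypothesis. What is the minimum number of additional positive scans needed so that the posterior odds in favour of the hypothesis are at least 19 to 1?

Prior odds = 0.031/0.969 = 31/969.
Combined Bayes factor of the evidence already in hand = 4.5 × 0.6 = 2.7.
Odds after that evidence = (31/969) × 2.7 = 279/3230.
Target odds = 19.
Need 7ⁿ ≥ 19 ÷ (279/3230) = 61370/279.
7² = 49 falls short of 61370/279 but 7³ = 343 reaches it, so n = 3.

3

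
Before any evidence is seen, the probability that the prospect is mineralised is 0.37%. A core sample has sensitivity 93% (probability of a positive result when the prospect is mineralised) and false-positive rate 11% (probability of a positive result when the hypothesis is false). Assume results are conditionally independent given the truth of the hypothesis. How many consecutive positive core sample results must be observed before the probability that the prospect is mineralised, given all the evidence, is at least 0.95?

Prior odds: 0.0037 ÷ 0.9963 = 37/9963.
Likelihood ratio of a positive result = 0.93/0.11 = 93/11.
Target odds: 0.95 ÷ 0.05 = 19.
Need (37/9963) × (93/11)ⁿ ≥ 19, i.e. (93/11)ⁿ ≥ 189297/37.
(93/11)⁴ = 74805201/14641 falls short of 189297/37 but (93/11)⁵ ≈43196.8 reaches it, so n = 5.

5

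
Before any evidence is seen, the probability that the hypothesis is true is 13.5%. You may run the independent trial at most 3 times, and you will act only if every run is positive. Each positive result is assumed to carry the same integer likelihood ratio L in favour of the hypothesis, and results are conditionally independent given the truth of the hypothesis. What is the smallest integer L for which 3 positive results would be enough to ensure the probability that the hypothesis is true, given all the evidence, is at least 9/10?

Prior odds = 0.135/0.865 = 27/173.
Target odds = 0.9/0.1 = 9.
Need L³ ≥ 9 ÷ (27/173) = 173/3.
3³ = 27 < 173/3 ≤ 64 = 4³, so L = 4.

4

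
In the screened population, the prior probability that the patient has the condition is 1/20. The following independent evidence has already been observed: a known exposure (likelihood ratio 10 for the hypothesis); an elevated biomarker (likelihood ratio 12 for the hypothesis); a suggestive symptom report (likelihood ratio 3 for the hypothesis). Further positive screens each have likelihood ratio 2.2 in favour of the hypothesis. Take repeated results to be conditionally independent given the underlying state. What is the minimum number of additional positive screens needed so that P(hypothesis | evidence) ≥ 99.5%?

Prior odds = 0.05/0.95 = 1/19.
Combined Bayes factor of the evidence already in hand = 10 × 12 × 3 = 360.
Odds after that evidence = (1/19) × 360 = 360/19.
Target odds = 0.995/0.005 = 199.
Need 2.2ⁿ ≥ 199 ÷ (360/19) = 3781/360.
2.2² = 4.84 falls short of 3781/360 but 2.2³ = 10.648 reaches it, so n = 3.

3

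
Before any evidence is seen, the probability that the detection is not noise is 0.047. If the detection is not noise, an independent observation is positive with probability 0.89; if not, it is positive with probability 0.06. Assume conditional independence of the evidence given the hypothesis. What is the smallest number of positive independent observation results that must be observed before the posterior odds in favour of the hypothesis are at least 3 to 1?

Prior odds = 0.047/0.953 = 47/953.
Likelihood ratio of a positive = 0.89/0.06 = 89/6.
Target odds = 3.
Require (89/6)ⁿ ≥ 3 ÷ (47/953) = 2859/47.
(89/6)¹ = 89/6 falls short of 2859/47 but (89/6)² = 7921/36 reaches it, so n = 2.

2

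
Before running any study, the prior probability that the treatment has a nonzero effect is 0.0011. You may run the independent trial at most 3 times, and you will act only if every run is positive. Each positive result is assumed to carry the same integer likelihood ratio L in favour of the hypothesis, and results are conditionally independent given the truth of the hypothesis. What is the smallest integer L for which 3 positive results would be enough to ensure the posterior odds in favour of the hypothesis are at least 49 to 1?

36

Prior odds = 0.0011/0.9989 = 11/9989.
Target odds = 49.
Need L³ ≥ 49 ÷ (11/9989) = 489461/11.
35³ = 42875 < 489461/11 ≤ 46656 = 36³, so L = 36.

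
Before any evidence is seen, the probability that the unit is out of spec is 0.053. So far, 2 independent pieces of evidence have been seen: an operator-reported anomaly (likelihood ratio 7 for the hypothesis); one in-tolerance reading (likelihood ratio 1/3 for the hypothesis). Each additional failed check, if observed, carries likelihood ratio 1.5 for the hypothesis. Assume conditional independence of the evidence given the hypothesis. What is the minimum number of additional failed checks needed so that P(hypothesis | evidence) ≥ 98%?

Prior odds = 0.053/0.947 = 53/947.
Combined Bayes factor of the evidence already in hand = 7 × (1/3) = 7/3.
Odds after that evidence = (53/947) × 7/3 = 371/2841.
Target odds = 0.98/0.02 = 49.
Need 1.5ⁿ ≥ 49 ÷ (371/2841) = 19887/53.
1.5¹⁴ = 4782969/16384 falls short of 19887/53 but 1.5¹⁵ = 14348907/32768 reaches it, so n = 15.

15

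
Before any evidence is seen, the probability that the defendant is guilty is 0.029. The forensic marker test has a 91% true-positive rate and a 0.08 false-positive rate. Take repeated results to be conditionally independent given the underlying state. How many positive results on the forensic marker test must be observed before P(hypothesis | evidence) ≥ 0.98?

4

Prior odds = 0.029/0.971 = 29/971.
Likelihood ratio of a positive result = 0.91/0.08 = 11.375.
Target odds: 0.98 ÷ 0.02 = 49.
Need (29/971) × 11.375ⁿ ≥ 49, i.e. 11.375ⁿ ≥ 47579/29.
11.375³ = 753571/512 falls short of 47579/29 but 11.375⁴ = 68574961/4096 reaches it, so n = 4.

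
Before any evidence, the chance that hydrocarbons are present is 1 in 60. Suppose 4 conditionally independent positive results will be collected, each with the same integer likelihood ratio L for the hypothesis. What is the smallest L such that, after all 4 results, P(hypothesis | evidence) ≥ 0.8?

Prior odds = (1/60)/(59/60) = 1/59.
Target odds = 0.8/0.2 = 4.
Need L⁴ ≥ 4 ÷ (1/59) = 236.
3⁴ = 81 < 236 ≤ 256 = 4⁴, so L = 4.

4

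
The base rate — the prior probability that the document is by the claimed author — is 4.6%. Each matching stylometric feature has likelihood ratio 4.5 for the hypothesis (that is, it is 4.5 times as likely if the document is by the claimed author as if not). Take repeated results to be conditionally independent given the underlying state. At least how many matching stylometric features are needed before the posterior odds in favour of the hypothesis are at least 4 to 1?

3

Prior odds = 0.046/0.954 = 23/477.
Likelihood ratio per matching stylometric feature = 4.5.
Target odds = 4.
Need (23/477) × 4.5ⁿ ≥ 4, i.e. 4.5ⁿ ≥ 1908/23.
4.5² = 20.25 falls short of 1908/23 but 4.5³ = 91.125 reaches it, so n = 3.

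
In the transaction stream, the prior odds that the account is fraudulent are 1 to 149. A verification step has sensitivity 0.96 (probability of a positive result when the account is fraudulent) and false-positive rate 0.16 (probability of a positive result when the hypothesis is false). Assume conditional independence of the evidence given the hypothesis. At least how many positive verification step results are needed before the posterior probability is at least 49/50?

Prior odds = 1/149.
Likelihood ratio of a positive result = 0.96/0.16 = 6.
Target odds: 0.98 ÷ 0.02 = 49.
Require 6ⁿ ≥ 49 ÷ (1/149) = 7301.
6⁴ = 1296 falls short of 7301 but 6⁵ = 7776 reaches it, so n = 5.

5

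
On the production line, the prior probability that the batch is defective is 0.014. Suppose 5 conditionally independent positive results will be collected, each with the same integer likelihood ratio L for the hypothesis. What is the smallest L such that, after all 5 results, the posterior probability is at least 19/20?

Prior odds = 0.014/0.986 = 7/493.
Target odds = 0.95/0.05 = 19.
Need L⁵ ≥ 19 ÷ (7/493) = 9367/7.
4⁵ = 1024 < 9367/7 ≤ 3125 = 5⁵, so L = 5.

5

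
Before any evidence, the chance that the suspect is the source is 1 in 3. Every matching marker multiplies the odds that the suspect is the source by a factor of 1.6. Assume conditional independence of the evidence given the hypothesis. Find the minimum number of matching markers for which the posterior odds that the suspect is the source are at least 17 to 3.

6

Prior odds = (1/3)/(2/3) = 0.5.
Likelihood ratio per matching marker = 1.6.
Target odds = 17/3.
Need 0.5 × 1.6ⁿ ≥ 17/3, i.e. 1.6ⁿ ≥ 34/3.
1.6⁵ = 10.48576 falls short of 34/3 but 1.6⁶ = 262144/15625 reaches it, so n = 6.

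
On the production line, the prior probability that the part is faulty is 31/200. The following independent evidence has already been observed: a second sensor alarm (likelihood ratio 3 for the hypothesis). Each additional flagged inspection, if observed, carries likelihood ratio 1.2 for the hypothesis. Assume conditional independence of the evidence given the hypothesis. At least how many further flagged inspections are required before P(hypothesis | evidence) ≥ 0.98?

25

Prior odds = 0.155/0.845 = 31/169.
Bayes factor of the evidence already in hand = 3.
Odds after that evidence = (31/169) × 3 = 93/169.
Target odds = 0.98/0.02 = 49.
Need 1.2ⁿ ≥ 49 ÷ (93/169) = 8281/93.
1.2²⁴ ≈79.4968 falls short of 8281/93 but 1.2²⁵ ≈95.3962 reaches it, so n = 25.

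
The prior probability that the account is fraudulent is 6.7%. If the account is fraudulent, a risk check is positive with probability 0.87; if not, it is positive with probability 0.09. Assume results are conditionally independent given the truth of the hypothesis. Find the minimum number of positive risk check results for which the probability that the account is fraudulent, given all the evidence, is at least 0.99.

Prior odds = 0.067/0.933 = 67/933.
Likelihood ratio of a positive = 0.87/0.09 = 29/3.
Target odds: 0.99 ÷ 0.01 = 99.
Need (67/933) × (29/3)ⁿ ≥ 99, i.e. (29/3)ⁿ ≥ 92367/67.
(29/3)³ = 24389/27 falls short of 92367/67 but (29/3)⁴ = 707281/81 reaches it, so n = 4.

4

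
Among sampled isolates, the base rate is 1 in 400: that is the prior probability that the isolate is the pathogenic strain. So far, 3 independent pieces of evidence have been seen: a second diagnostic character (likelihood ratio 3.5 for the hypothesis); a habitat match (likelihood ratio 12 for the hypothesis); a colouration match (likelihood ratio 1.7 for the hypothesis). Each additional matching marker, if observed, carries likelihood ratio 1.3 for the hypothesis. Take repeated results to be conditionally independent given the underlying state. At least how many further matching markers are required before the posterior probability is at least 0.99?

25

Prior odds = 0.0025/0.9975 = 1/399.
Combined Bayes factor of the evidence already in hand = 3.5 × 12 × 1.7 = 71.4.
Odds after that evidence = (1/399) × 71.4 = 17/95.
Target odds = 0.99/0.01 = 99.
Need 1.3ⁿ ≥ 99 ÷ (17/95) = 9405/17.
1.3²⁴ ≈542.801 falls short of 9405/17 but 1.3²⁵ ≈705.641 reaches it, so n = 25.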